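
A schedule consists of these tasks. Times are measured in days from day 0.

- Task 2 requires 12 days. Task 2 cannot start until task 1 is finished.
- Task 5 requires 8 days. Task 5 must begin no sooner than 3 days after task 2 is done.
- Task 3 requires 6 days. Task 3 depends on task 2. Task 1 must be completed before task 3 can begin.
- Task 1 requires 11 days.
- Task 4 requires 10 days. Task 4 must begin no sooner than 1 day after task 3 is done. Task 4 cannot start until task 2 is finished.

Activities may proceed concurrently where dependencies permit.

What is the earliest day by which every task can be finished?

40

Task 1 has no prerequisites, so it starts at day 0 and finishes at day 11.
Task 2 waits on task 1 (finishes day 11), so it starts at day 11 and finishes at 11 + 12 = day 23.
After task 2 (finishes day 23, plus 3-day gap → day 26), task 5 can start at day 26 and finishes at day 34.
Task 3 needs all of task 2 (finishes day 23); task 1 (finishes day 11). That puts its earliest start at day 23; it finishes at 23 + 6 = day 29.
Task 4 needs all of task 3 (finishes day 29, plus 1-day gap → day 30); task 2 (finishes day 23). That puts its earliest start at day 30; it finishes at 30 + 10 = day 40.
All tasks are finished once the last one completes. Finish times: Task 1 at 11, Task 2 at 23, Task 3 at 29, Task 4 at 40, Task 5 at 34. The latest is day 40.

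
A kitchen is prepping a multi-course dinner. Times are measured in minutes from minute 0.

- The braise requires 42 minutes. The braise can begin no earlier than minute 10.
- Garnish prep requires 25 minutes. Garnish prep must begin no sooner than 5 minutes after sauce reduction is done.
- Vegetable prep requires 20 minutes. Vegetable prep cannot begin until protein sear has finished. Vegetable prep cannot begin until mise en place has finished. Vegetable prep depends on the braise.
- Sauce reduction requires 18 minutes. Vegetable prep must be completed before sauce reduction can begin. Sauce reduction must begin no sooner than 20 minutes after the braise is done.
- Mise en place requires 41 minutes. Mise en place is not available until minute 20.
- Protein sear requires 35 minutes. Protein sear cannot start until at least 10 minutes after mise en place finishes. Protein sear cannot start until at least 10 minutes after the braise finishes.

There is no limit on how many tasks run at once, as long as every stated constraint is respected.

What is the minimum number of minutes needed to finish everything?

The braise cannot begin until its own release at minute 10. It runs from minute 10 to 10 + 42 = minute 52.
Mise en place waits on its own release at minute 20, so it starts at minute 20 and finishes at 20 + 41 = minute 61.
Protein sear cannot start until mise en place (finishes minute 61, plus 10-minute gap → minute 71); the braise (finishes minute 52, plus 10-minute gap → minute 62). The controlling bound is minute 71, so protein sear finishes at 71 + 35 = minute 106.
Vegetable prep has to wait for protein sear (finishes minute 106); mise en place (finishes minute 61); the braise (finishes minute 52). The latest of these is minute 106, so vegetable prep runs minute 106 to 106 + 20 = minute 126.
Sauce reduction cannot start until vegetable prep (finishes minute 126); the braise (finishes minute 52, plus 20-minute gap → minute 72). The controlling bound is minute 126, so sauce reduction finishes at 126 + 18 = minute 144.
Garnish prep cannot begin until sauce reduction (finishes minute 144, plus 5-minute gap → minute 149). It runs from minute 149 to 149 + 25 = minute 174.
All tasks are finished once the last one completes. Finish times: Mise en place at 61, The braise at 52, Protein sear at 106, Vegetable prep at 126, Sauce reduction at 144, Garnish prep at 174. The latest is minute 174.

174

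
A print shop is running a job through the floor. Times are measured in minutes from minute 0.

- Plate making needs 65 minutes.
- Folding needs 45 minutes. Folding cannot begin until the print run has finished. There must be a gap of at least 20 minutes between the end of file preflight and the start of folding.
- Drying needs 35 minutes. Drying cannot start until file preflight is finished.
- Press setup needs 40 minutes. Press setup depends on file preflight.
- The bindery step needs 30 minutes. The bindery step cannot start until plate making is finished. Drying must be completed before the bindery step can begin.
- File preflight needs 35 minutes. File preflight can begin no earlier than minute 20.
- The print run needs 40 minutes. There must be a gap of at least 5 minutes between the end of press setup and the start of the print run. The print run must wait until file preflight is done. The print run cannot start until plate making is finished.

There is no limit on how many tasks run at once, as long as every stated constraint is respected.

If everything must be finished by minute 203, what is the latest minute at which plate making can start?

53

Folding must finish by minute 203; it takes 45 minutes, so it must start by 203 − 45 = minute 158.
The print run feeds into folding (must start by minute 158); so the print run must finish by minute 158 and therefore start by minute 118.
To finish by minute 203, the bindery step (duration 30) must start no later than minute 173.
Plate making has several dependents: the print run (must start by minute 118); the bindery step (must start by minute 173). The earliest of those limits is minute 118, so plate making must start by 118 − 65 = minute 53.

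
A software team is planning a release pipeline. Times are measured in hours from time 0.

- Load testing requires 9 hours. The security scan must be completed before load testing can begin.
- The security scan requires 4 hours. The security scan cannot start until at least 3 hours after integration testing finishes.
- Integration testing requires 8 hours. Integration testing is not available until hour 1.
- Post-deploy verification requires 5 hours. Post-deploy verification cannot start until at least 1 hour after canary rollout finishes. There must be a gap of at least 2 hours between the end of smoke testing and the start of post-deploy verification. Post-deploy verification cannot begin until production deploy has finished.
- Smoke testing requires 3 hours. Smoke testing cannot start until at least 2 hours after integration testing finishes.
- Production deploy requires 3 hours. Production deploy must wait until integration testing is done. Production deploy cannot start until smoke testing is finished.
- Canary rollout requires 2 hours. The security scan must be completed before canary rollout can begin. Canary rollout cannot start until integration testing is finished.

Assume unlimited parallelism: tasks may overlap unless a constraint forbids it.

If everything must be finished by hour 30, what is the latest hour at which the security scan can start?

17

To finish by hour 30, post-deploy verification (duration 5) must start no later than hour 25.
Since post-deploy verification (must start by hour 25, minus 1-hour gap → hour 24) depends on it, canary rollout must finish by hour 24. Backing off its 2-hour duration gives a latest start of hour 22.
Load testing must finish by hour 30; it takes 9 hours, so it must start by 30 − 9 = hour 21.
The security scan must finish in time for canary rollout (must start by hour 22); load testing (must start by hour 21). The tightest is hour 21, so the security scan must start by 21 − 4 = hour 17.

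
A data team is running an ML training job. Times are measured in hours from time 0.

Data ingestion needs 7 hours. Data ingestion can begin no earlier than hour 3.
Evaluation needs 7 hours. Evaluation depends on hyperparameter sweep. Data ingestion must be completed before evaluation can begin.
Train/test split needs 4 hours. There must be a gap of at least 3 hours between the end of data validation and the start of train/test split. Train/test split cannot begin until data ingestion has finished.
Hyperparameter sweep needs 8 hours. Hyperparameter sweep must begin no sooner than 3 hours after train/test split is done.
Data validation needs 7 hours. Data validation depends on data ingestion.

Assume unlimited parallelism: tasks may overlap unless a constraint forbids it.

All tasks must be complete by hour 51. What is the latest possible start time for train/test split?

Evaluation has no dependents, so it just needs to finish by hour 51. Starting by 51 − 7 = hour 44 achieves that.
Hyperparameter sweep has to be done before evaluation (must start by hour 44). That means finishing by hour 44, i.e. starting by 44 − 8 = hour 36.
Train/test split has to be done before hyperparameter sweep (must start by hour 36, minus 3-hour gap → hour 33). That means finishing by hour 33, i.e. starting by 33 − 4 = hour 29.

29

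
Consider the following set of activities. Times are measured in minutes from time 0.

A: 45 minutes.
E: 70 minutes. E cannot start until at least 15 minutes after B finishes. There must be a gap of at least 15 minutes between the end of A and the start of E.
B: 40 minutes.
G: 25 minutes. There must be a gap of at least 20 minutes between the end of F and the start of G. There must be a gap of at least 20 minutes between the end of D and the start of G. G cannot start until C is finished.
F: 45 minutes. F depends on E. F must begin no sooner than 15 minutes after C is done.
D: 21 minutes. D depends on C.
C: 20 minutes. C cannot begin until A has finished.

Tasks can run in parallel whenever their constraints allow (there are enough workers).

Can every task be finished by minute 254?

Yes

Nothing blocks B, so it runs from minute 0 to minute 40.
A can start immediately at minute 0; it finishes at minute 45.
E has to wait for B (finishes minute 40, plus 15-minute gap → minute 55); A (finishes minute 45, plus 15-minute gap → minute 60). The latest of these is minute 60, so E runs minute 60 to 60 + 70 = minute 130.
C cannot begin until A (finishes minute 45). It runs from minute 45 to 45 + 20 = minute 65.
F cannot start until E (finishes minute 130); C (finishes minute 65, plus 15-minute gap → minute 80). The controlling bound is minute 130, so F finishes at 130 + 45 = minute 175.
D waits on C (finishes minute 65), so it starts at minute 65 and finishes at 65 + 21 = minute 86.
G cannot start until F (finishes minute 175, plus 20-minute gap → minute 195); D (finishes minute 86, plus 20-minute gap → minute 106); C (finishes minute 65). The controlling bound is minute 195, so G finishes at 195 + 25 = minute 220.
Every task is finished by minute 220, which is no later than the deadline of 254, so the schedule is feasible.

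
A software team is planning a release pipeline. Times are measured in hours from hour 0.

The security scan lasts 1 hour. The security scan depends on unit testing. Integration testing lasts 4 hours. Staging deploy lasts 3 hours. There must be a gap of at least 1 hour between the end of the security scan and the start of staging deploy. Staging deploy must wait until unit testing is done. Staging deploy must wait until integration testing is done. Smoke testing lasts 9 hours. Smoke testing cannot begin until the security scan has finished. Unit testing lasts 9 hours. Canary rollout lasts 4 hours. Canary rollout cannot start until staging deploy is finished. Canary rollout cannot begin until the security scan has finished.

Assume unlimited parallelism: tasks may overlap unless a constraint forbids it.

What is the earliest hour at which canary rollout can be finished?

Integration testing has no prerequisites, so it starts at hour 0 and finishes at hour 4.
Unit testing can start immediately at hour 0; it finishes at hour 9.
The security scan cannot begin until unit testing (finishes hour 9). It runs from hour 9 to 9 + 1 = hour 10.
Staging deploy cannot start until the security scan (finishes hour 10, plus 1-hour gap → hour 11); unit testing (finishes hour 9); integration testing (finishes hour 4). The controlling bound is hour 11, so staging deploy finishes at 11 + 3 = hour 14.
Canary rollout has to wait for staging deploy (finishes hour 14); the security scan (finishes hour 10). The latest of these is hour 14, so canary rollout runs hour 14 to 14 + 4 = hour 18.

18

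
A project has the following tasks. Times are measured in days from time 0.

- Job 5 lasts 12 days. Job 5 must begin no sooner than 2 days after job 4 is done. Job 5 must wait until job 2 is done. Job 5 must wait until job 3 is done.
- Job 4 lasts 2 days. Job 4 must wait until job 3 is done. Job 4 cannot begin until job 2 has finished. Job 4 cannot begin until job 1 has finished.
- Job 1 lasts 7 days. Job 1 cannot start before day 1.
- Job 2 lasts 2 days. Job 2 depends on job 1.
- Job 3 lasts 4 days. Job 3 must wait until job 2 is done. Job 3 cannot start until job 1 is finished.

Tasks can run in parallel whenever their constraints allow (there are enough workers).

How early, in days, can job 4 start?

14

After its own release at day 1, job 1 can start at day 1 and finishes at day 8.
After job 1 (finishes day 8), job 2 can start at day 8 and finishes at day 10.
Job 3 has to wait for job 2 (finishes day 10); job 1 (finishes day 8). The latest of these is day 10, so job 3 runs day 10 to 10 + 4 = day 14.
Job 4 waits on job 3 (finishes day 14); job 2 (finishes day 10); job 1 (finishes day 8). The latest of these is day 14, which is the earliest job 4 can start.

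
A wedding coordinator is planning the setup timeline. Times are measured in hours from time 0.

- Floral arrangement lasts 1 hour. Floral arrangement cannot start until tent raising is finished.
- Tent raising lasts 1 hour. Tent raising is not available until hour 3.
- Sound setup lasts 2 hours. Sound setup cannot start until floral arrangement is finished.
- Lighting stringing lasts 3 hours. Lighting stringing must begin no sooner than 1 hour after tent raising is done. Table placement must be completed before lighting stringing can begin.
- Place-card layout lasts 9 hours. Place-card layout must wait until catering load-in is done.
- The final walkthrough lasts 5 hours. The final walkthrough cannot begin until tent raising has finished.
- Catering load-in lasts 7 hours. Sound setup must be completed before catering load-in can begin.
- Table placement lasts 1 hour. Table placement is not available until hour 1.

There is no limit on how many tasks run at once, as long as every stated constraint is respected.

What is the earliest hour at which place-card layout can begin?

Tent raising waits on its own release at hour 3, so it starts at hour 3 and finishes at 3 + 1 = hour 4.
Floral arrangement cannot begin until tent raising (finishes hour 4). It runs from hour 4 to 4 + 1 = hour 5.
Sound setup waits on floral arrangement (finishes hour 5), so it starts at hour 5 and finishes at 5 + 2 = hour 7.
Catering load-in waits on sound setup (finishes hour 7), so it starts at hour 7 and finishes at 7 + 7 = hour 14.
Place-card layout waits on catering load-in (finishes hour 14), so the earliest it can start is hour 14.

14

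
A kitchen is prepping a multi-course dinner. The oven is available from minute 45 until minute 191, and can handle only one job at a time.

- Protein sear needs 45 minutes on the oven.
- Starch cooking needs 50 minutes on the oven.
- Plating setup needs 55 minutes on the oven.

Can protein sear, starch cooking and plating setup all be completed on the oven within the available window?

No

The oven window is 191 − 45 = 146 minutes.
Running back to back, the jobs need 45 + 50 + 55 = 150 minutes on the oven.
Since 150 > 146, they cannot all fit.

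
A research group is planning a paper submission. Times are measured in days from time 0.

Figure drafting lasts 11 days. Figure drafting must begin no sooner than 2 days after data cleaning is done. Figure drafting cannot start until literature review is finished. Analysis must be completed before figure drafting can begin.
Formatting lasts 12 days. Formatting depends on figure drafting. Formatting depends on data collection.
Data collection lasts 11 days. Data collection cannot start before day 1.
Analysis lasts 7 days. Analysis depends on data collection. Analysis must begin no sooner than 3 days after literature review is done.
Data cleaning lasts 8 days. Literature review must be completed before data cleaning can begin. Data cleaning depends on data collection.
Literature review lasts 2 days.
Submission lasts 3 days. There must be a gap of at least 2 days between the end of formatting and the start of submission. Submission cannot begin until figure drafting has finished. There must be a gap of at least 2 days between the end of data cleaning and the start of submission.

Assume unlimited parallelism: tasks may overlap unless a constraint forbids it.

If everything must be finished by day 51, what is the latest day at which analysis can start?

Nothing follows submission; the deadline of day 51 is its only limit. It must start by 51 − 3 = day 48.
Since submission (must start by day 48, minus 2-day gap → day 46) depends on it, formatting must finish by day 46. Backing off its 12-day duration gives a latest start of day 34.
Figure drafting has several dependents: formatting (must start by day 34); submission (must start by day 48). The earliest of those limits is day 34, so figure drafting must start by 34 − 11 = day 23.
Analysis feeds into figure drafting (must start by day 23); so analysis must finish by day 23 and therefore start by day 16.

16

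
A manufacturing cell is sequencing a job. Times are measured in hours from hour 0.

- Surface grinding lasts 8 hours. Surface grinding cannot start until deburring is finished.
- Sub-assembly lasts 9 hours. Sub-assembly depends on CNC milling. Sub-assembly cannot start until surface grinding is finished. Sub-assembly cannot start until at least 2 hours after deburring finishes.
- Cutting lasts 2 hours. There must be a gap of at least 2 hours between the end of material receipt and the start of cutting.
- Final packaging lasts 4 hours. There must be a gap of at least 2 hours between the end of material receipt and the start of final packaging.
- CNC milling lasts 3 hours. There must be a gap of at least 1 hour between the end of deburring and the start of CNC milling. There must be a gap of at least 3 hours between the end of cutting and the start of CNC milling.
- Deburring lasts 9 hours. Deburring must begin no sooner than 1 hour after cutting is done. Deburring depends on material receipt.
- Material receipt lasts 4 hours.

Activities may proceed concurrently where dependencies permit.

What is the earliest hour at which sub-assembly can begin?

26

Material receipt can start immediately at hour 0; it finishes at hour 4.
Cutting cannot begin until material receipt (finishes hour 4, plus 2-hour gap → hour 6). It runs from hour 6 to 6 + 2 = hour 8.
Deburring has to wait for cutting (finishes hour 8, plus 1-hour gap → hour 9); material receipt (finishes hour 4). The latest of these is hour 9, so deburring runs hour 9 to 9 + 9 = hour 18.
After deburring (finishes hour 18), surface grinding can start at hour 18 and finishes at hour 26.
CNC milling needs all of deburring (finishes hour 18, plus 1-hour gap → hour 19); cutting (finishes hour 8, plus 3-hour gap → hour 11). That puts its earliest start at hour 19; it finishes at 19 + 3 = hour 22.
Sub-assembly waits on CNC milling (finishes hour 22); surface grinding (finishes hour 26); deburring (finishes hour 18, plus 2-hour gap → hour 20). The latest of these is hour 26, which is the earliest sub-assembly can start.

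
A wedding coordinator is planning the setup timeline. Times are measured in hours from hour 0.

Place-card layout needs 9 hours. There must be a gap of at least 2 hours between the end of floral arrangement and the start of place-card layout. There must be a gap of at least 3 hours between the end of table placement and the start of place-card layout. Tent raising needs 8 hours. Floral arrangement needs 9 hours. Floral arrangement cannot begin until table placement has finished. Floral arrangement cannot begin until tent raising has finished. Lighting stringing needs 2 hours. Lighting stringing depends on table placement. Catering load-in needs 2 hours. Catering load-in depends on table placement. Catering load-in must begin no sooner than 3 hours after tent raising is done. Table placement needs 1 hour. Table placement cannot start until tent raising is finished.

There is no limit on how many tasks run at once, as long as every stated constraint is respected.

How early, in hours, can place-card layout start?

Tent raising has no prerequisites, so it starts at hour 0 and finishes at hour 8.
Table placement waits on tent raising (finishes hour 8), so it starts at hour 8 and finishes at 8 + 1 = hour 9.
For floral arrangement: table placement (finishes hour 9); tent raising (finishes hour 8). Taking the maximum gives a start of hour 9, and it finishes at 9 + 9 = hour 18.
Place-card layout waits on floral arrangement (finishes hour 18, plus 2-hour gap → hour 20); table placement (finishes hour 9, plus 3-hour gap → hour 12). The latest of these is hour 20, which is the earliest place-card layout can start.

20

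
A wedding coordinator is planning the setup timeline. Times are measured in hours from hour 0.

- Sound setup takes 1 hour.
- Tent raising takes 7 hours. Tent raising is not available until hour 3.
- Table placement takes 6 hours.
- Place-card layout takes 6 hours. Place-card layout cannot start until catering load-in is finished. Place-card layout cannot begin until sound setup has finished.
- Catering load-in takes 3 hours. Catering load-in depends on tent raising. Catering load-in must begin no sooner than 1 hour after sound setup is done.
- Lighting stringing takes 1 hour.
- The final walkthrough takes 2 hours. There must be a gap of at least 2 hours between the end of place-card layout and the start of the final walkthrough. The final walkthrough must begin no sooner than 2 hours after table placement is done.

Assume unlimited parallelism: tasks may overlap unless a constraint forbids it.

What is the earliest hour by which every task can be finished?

23

Sound setup can start immediately at hour 0; it finishes at hour 1.
Lighting stringing has no prerequisites, so it starts at hour 0 and finishes at hour 1.
Nothing blocks table placement, so it runs from hour 0 to hour 6.
Tent raising waits on its own release at hour 3, so it starts at hour 3 and finishes at 3 + 7 = hour 10.
Catering load-in has to wait for tent raising (finishes hour 10); sound setup (finishes hour 1, plus 1-hour gap → hour 2). The latest of these is hour 10, so catering load-in runs hour 10 to 10 + 3 = hour 13.
For place-card layout: catering load-in (finishes hour 13); sound setup (finishes hour 1). Taking the maximum gives a start of hour 13, and it finishes at 13 + 6 = hour 19.
For the final walkthrough: place-card layout (finishes hour 19, plus 2-hour gap → hour 21); table placement (finishes hour 6, plus 2-hour gap → hour 8). Taking the maximum gives a start of hour 21, and it finishes at 21 + 2 = hour 23.
All tasks are finished once the last one completes. Finish times: Tent raising at 10, Table placement at 6, Lighting stringing at 1, Sound setup at 1, Catering load-in at 13, Place-card layout at 19, The final walkthrough at 23. The latest is hour 23.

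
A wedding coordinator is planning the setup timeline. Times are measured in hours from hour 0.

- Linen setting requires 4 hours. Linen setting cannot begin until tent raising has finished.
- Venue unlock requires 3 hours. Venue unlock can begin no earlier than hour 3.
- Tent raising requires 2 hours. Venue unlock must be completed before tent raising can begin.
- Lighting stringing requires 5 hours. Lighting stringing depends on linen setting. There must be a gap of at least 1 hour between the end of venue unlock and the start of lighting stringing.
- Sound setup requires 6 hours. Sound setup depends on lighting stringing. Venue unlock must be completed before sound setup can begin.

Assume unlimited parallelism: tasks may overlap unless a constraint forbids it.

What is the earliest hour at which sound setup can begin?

After its own release at hour 3, venue unlock can start at hour 3 and finishes at hour 6.
After venue unlock (finishes hour 6), tent raising can start at hour 6 and finishes at hour 8.
Linen setting cannot begin until tent raising (finishes hour 8). It runs from hour 8 to 8 + 4 = hour 12.
Lighting stringing has to wait for linen setting (finishes hour 12); venue unlock (finishes hour 6, plus 1-hour gap → hour 7). The latest of these is hour 12, so lighting stringing runs hour 12 to 12 + 5 = hour 17.
Sound setup waits on lighting stringing (finishes hour 17); venue unlock (finishes hour 6). The latest of these is hour 17, which is the earliest sound setup can start.

17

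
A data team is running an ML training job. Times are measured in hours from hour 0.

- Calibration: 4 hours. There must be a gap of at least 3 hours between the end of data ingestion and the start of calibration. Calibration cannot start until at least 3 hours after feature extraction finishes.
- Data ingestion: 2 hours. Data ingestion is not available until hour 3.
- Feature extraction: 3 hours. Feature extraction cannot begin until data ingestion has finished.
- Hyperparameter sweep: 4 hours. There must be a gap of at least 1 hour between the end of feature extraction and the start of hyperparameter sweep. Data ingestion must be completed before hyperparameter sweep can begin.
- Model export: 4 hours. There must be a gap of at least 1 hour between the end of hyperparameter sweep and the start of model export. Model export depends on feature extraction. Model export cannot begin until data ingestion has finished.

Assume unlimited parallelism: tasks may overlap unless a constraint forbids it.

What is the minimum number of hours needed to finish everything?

18

After its own release at hour 3, data ingestion can start at hour 3 and finishes at hour 5.
After data ingestion (finishes hour 5), feature extraction can start at hour 5 and finishes at hour 8.
Calibration needs all of data ingestion (finishes hour 5, plus 3-hour gap → hour 8); feature extraction (finishes hour 8, plus 3-hour gap → hour 11). That puts its earliest start at hour 11; it finishes at 11 + 4 = hour 15.
Hyperparameter sweep cannot start until feature extraction (finishes hour 8, plus 1-hour gap → hour 9); data ingestion (finishes hour 5). The controlling bound is hour 9, so hyperparameter sweep finishes at 9 + 4 = hour 13.
Model export has to wait for hyperparameter sweep (finishes hour 13, plus 1-hour gap → hour 14); feature extraction (finishes hour 8); data ingestion (finishes hour 5). The latest of these is hour 14, so model export runs hour 14 to 14 + 4 = hour 18.
All tasks are finished once the last one completes. Finish times: Data ingestion at 5, Feature extraction at 8, Hyperparameter sweep at 13, Calibration at 15, Model export at 18. The latest is hour 18.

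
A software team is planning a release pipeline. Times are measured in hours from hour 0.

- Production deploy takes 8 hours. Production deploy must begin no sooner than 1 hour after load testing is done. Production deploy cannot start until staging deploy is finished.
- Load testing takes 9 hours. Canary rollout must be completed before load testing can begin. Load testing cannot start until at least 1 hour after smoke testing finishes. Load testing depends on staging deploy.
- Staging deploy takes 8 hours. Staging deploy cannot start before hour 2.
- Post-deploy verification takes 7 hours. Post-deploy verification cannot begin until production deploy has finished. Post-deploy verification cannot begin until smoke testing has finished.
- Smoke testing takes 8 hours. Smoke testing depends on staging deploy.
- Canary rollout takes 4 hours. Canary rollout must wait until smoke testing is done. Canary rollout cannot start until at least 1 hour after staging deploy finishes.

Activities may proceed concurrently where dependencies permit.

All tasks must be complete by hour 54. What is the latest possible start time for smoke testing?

Nothing follows post-deploy verification; the deadline of hour 54 is its only limit. It must start by 54 − 7 = hour 47.
Production deploy has to be done before post-deploy verification (must start by hour 47). That means finishing by hour 47, i.e. starting by 47 − 8 = hour 39.
Load testing must finish before production deploy (must start by hour 39, minus 1-hour gap → hour 38). With a 9-hour duration, load testing must start by 38 − 9 = hour 29.
Canary rollout has to be done before load testing (must start by hour 29). That means finishing by hour 29, i.e. starting by 29 − 4 = hour 25.
Smoke testing must finish in time for canary rollout (must start by hour 25); load testing (must start by hour 29, minus 1-hour gap → hour 28); post-deploy verification (must start by hour 47). The tightest is hour 25, so smoke testing must start by 25 − 8 = hour 17.

17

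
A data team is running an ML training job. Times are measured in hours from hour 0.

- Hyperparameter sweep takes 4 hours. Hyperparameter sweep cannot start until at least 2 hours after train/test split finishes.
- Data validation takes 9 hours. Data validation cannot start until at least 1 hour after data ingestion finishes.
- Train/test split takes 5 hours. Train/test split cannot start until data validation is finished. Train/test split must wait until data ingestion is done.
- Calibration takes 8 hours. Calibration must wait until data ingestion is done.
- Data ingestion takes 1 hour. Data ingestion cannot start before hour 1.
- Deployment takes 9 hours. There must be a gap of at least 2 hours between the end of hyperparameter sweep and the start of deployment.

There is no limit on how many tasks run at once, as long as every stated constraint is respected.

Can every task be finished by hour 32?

No

Data ingestion cannot begin until its own release at hour 1. It runs from hour 1 to 1 + 1 = hour 2.
Calibration waits on data ingestion (finishes hour 2), so it starts at hour 2 and finishes at 2 + 8 = hour 10.
Data validation waits on data ingestion (finishes hour 2, plus 1-hour gap → hour 3), so it starts at hour 3 and finishes at 3 + 9 = hour 12.
Train/test split needs all of data validation (finishes hour 12); data ingestion (finishes hour 2). That puts its earliest start at hour 12; it finishes at 12 + 5 = hour 17.
After train/test split (finishes hour 17, plus 2-hour gap → hour 19), hyperparameter sweep can start at hour 19 and finishes at hour 23.
Deployment cannot begin until hyperparameter sweep (finishes hour 23, plus 2-hour gap → hour 25). It runs from hour 25 to 25 + 9 = hour 34.
The earliest everything can be done is hour 34, which is after the deadline of 32, so it is not possible.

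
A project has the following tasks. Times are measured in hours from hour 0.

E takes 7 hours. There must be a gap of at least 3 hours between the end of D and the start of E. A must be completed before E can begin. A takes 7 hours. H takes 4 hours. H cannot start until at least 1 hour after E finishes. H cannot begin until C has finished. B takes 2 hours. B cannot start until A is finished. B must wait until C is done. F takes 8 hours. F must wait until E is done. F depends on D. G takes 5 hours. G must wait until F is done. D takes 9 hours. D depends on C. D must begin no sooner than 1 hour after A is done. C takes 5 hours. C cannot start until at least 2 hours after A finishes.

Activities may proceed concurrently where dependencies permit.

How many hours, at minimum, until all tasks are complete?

46

A has no prerequisites, so it starts at hour 0 and finishes at hour 7.
C cannot begin until A (finishes hour 7, plus 2-hour gap → hour 9). It runs from hour 9 to 9 + 5 = hour 14.
D has to wait for C (finishes hour 14); A (finishes hour 7, plus 1-hour gap → hour 8). The latest of these is hour 14, so D runs hour 14 to 14 + 9 = hour 23.
E cannot start until D (finishes hour 23, plus 3-hour gap → hour 26); A (finishes hour 7). The controlling bound is hour 26, so E finishes at 26 + 7 = hour 33.
H has to wait for E (finishes hour 33, plus 1-hour gap → hour 34); C (finishes hour 14). The latest of these is hour 34, so H runs hour 34 to 34 + 4 = hour 38.
For F: E (finishes hour 33); D (finishes hour 23). Taking the maximum gives a start of hour 33, and it finishes at 33 + 8 = hour 41.
After F (finishes hour 41), G can start at hour 41 and finishes at hour 46.
B cannot start until A (finishes hour 7); C (finishes hour 14). The controlling bound is hour 14, so B finishes at 14 + 2 = hour 16.
All tasks are finished once the last one completes. Finish times: A at 7, B at 16, C at 14, D at 23, E at 33, F at 41, G at 46, H at 38. The latest is hour 46.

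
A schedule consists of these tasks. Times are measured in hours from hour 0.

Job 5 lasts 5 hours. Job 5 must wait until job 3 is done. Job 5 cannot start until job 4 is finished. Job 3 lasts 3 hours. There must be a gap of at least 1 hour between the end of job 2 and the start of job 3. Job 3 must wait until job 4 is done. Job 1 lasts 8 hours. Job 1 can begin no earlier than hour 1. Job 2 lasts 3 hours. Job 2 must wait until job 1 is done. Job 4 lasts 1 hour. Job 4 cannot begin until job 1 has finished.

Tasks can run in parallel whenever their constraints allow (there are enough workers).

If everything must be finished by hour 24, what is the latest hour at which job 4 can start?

Job 5 must finish by hour 24; it takes 5 hours, so it must start by 24 − 5 = hour 19.
Since job 5 (must start by hour 19) depends on it, job 3 must finish by hour 19. Backing off its 3-hour duration gives a latest start of hour 16.
Job 4 has several dependents: job 3 (must start by hour 16); job 5 (must start by hour 19). The earliest of those limits is hour 16, so job 4 must start by 16 − 1 = hour 15.

15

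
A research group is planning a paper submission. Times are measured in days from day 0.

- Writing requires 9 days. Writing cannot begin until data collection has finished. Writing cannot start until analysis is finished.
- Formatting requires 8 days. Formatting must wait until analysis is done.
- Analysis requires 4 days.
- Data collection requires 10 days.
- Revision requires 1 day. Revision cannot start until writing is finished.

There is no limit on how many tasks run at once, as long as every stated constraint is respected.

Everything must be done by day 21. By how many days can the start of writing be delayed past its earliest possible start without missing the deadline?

1

Analysis can start immediately at day 0; it finishes at day 4.
Nothing blocks data collection, so it runs from day 0 to day 10.
For writing: data collection (finishes day 10); analysis (finishes day 4). Taking the maximum gives a start of day 10, and it finishes at 10 + 9 = day 19.

Working backward from the deadline:
Nothing follows revision; the deadline of day 21 is its only limit. It must start by 21 − 1 = day 20.
Writing has to be done before revision (must start by day 20). That means finishing by day 20, i.e. starting by 20 − 9 = day 11.
So writing can start as early as day 10 and as late as day 11, giving 11 − 10 = 1 day of slack.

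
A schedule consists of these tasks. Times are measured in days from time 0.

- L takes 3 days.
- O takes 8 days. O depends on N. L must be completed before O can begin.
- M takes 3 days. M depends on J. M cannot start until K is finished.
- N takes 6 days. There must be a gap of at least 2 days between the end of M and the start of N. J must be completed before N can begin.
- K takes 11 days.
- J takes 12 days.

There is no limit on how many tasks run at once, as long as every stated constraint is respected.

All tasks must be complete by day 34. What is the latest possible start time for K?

4

To finish by day 34, O (duration 8) must start no later than day 26.
N must finish before O (must start by day 26). With a 6-day duration, N must start by 26 − 6 = day 20.
Since N (must start by day 20, minus 2-day gap → day 18) depends on it, M must finish by day 18. Backing off its 3-day duration gives a latest start of day 15.
K must finish before M (must start by day 15). With an 11-day duration, K must start by 15 − 11 = day 4.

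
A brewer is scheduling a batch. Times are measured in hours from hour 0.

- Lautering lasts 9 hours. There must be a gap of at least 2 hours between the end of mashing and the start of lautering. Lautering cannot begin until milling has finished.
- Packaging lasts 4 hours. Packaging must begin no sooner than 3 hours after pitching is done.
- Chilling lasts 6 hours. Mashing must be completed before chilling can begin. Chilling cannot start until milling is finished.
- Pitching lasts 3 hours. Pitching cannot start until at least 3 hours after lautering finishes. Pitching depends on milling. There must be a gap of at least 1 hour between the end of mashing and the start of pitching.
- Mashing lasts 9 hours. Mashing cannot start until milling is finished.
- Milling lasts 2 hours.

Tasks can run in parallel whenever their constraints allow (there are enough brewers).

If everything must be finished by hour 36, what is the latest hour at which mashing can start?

3

To finish by hour 36, packaging (duration 4) must start no later than hour 32.
Pitching has to be done before packaging (must start by hour 32, minus 3-hour gap → hour 29). That means finishing by hour 29, i.e. starting by 29 − 3 = hour 26.
Lautering must finish before pitching (must start by hour 26, minus 3-hour gap → hour 23). With a 9-hour duration, lautering must start by 23 − 9 = hour 14.
Chilling has no dependents, so it just needs to finish by hour 36. Starting by 36 − 6 = hour 30 achieves that.
Mashing must finish in time for lautering (must start by hour 14, minus 2-hour gap → hour 12); chilling (must start by hour 30); pitching (must start by hour 26, minus 1-hour gap → hour 25). The tightest is hour 12, so mashing must start by 12 − 9 = hour 3.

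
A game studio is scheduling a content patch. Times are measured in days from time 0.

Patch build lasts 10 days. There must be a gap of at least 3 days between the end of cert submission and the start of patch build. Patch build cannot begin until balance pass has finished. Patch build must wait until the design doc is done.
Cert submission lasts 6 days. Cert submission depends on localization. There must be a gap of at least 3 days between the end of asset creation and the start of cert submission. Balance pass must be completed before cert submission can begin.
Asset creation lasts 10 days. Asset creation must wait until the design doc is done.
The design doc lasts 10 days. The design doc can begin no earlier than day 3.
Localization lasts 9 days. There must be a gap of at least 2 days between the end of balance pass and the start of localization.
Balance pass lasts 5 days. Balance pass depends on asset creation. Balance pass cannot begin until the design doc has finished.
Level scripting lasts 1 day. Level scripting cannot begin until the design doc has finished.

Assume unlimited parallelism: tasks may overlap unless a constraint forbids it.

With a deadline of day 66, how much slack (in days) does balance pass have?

The design doc cannot begin until its own release at day 3. It runs from day 3 to 3 + 10 = day 13.
Asset creation cannot begin until the design doc (finishes day 13). It runs from day 13 to 13 + 10 = day 23.
Balance pass cannot start until asset creation (finishes day 23); the design doc (finishes day 13). The controlling bound is day 23, so balance pass finishes at 23 + 5 = day 28.

Working backward from the deadline:
Patch build must finish by day 66; it takes 10 days, so it must start by 66 − 10 = day 56.
Since patch build (must start by day 56, minus 3-day gap → day 53) depends on it, cert submission must finish by day 53. Backing off its 6-day duration gives a latest start of day 47.
Since cert submission (must start by day 47) depends on it, localization must finish by day 47. Backing off its 9-day duration gives a latest start of day 38.
Balance pass has several dependents: localization (must start by day 38, minus 2-day gap → day 36); cert submission (must start by day 47); patch build (must start by day 56). The earliest of those limits is day 36, so balance pass must start by 36 − 5 = day 31.
So balance pass can start as early as day 23 and as late as day 31, giving 31 − 23 = 8 days of slack.

8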